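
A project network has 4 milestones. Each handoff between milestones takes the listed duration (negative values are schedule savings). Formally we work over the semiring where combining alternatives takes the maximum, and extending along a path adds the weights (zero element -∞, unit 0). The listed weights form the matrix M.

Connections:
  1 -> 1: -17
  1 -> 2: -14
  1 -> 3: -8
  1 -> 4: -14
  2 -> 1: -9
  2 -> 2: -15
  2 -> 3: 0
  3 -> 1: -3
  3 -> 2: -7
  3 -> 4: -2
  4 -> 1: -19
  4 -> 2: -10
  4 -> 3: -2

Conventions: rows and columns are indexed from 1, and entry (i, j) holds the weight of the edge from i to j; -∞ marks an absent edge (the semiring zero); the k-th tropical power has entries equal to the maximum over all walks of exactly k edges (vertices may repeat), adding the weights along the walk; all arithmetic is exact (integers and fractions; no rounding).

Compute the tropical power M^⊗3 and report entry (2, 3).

M^⊗2:
  [-11, -15, -14, -10]
  [-3, -7, -15, -2]
  [-16, -12, -4, -17]
  [-5, -9, -10, -4]
M^⊗3:
  [-17, -20, -12, -16]
  [-16, -12, -4, -17]
  [-7, -11, -12, -6]
  [-13, -14, -6, -12]
Key observation: the optimum is the walk 2->3->4->3, with weight 0 + (-2) + (-2) = -4.
Optimal value attained by: walk 2->3->4->3.
Answer: (M^⊗3)[2][3] = -4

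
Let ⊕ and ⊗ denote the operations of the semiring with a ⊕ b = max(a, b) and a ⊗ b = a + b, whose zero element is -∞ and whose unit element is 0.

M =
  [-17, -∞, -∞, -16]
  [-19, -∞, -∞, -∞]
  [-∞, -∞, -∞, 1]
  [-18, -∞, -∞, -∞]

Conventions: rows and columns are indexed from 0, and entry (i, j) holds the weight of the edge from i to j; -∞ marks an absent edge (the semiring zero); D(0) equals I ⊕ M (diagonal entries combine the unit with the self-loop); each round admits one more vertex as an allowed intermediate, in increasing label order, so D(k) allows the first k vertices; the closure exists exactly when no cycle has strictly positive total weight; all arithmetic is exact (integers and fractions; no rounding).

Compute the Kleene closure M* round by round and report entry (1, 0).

D(0):
  [0, -∞, -∞, -16]
  [-19, 0, -∞, -∞]
  [-∞, -∞, 0, 1]
  [-18, -∞, -∞, 0]
D(1):
  [0, -∞, -∞, -16]
  [-19, 0, -∞, -35]
  [-∞, -∞, 0, 1]
  [-18, -∞, -∞, 0]
D(2):
  [0, -∞, -∞, -16]
  [-19, 0, -∞, -35]
  [-∞, -∞, 0, 1]
  [-18, -∞, -∞, 0]
D(3):
  [0, -∞, -∞, -16]
  [-19, 0, -∞, -35]
  [-∞, -∞, 0, 1]
  [-18, -∞, -∞, 0]
D(4):
  [0, -∞, -∞, -16]
  [-19, 0, -∞, -35]
  [-17, -∞, 0, 1]
  [-18, -∞, -∞, 0]
Answer: M*[1][0] = -19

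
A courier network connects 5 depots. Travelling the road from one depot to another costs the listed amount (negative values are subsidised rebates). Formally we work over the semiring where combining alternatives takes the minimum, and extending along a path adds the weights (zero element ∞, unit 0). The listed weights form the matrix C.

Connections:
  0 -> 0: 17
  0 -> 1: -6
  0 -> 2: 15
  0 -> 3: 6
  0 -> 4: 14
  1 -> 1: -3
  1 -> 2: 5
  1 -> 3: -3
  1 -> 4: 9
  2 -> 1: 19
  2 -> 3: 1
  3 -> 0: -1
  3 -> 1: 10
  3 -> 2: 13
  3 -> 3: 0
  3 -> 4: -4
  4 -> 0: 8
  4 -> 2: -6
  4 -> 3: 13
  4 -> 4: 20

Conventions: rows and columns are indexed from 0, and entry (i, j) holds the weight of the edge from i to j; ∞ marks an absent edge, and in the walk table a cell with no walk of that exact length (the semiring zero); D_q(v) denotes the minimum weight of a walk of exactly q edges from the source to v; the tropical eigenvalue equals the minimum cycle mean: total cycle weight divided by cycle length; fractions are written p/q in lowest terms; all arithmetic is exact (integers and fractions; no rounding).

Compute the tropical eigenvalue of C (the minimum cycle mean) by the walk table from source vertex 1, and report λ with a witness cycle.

q=0: [∞, 0, ∞, ∞, ∞]
q=1: [∞, -3, 5, -3, 9]
q=2: [-4, -6, 2, -6, -7]
q=3: [-7, -10, -13, -9, -10]
q=4: [-10, -13, -16, -13, -13]
q=5: [-14, -16, -19, -16, -17]
Optimal cycle mean attained by: cycle 0->1->3->0, total (-6) + (-3) + (-1), length 3.
Answer: λ = -10/3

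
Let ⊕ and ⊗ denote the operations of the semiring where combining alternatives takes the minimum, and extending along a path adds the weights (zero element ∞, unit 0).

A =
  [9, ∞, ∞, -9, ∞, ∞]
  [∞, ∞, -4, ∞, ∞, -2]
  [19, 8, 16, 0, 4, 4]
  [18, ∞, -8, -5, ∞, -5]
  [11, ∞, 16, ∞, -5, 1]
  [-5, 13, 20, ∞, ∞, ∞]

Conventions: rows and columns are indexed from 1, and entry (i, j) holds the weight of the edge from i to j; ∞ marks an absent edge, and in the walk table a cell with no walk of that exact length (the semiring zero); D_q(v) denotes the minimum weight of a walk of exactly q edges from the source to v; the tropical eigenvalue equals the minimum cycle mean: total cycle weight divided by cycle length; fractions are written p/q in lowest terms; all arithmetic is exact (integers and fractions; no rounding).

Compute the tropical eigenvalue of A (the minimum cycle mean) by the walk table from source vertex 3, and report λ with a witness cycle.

q=0: [∞, ∞, 0, ∞, ∞, ∞]
q=1: [19, 8, 16, 0, 4, 4]
q=2: [-1, 17, -8, -5, -1, -5]
q=3: [-10, 0, -13, -10, -6, -10]
q=4: [-15, -5, -18, -19, -11, -15]
q=5: [-20, -10, -27, -24, -16, -24]
q=6: [-29, -19, -32, -29, -23, -29]
Optimal cycle mean attained by: cycle 1->4->6->1, total (-9) + (-5) + (-5), length 3.
Answer: λ = -19/3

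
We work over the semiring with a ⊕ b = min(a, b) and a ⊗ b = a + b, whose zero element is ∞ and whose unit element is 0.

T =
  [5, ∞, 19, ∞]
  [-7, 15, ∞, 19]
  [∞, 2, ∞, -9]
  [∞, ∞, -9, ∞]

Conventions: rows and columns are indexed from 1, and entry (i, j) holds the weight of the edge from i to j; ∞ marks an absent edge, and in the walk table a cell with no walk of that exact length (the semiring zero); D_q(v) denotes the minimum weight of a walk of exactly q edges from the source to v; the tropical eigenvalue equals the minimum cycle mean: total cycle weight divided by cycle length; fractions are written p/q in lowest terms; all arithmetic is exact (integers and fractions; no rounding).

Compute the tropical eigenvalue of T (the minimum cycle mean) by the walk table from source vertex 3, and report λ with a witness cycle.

q=0: [∞, ∞, 0, ∞]
q=1: [∞, 2, ∞, -9]
q=2: [-5, 17, -18, 21]
q=3: [0, -16, 12, -27]
q=4: [-23, -1, -36, 3]
Optimal cycle mean attained by: cycle 3->4->3, total (-9) + (-9), length 2.
Answer: λ = -9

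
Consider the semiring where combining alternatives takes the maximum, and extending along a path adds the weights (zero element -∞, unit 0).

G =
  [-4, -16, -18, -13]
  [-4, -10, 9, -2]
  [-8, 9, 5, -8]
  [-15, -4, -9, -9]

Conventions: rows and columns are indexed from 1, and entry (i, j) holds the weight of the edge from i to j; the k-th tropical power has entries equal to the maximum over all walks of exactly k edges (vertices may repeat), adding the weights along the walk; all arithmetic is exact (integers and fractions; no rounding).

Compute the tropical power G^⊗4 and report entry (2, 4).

G^⊗2:
  [-8, -9, -7, -17]
  [1, 18, 14, 1]
  [5, 14, 18, 7]
  [-8, 0, 5, -6]
G^⊗3:
  [-12, 2, 0, -11]
  [14, 23, 27, 16]
  [10, 27, 23, 12]
  [-3, 14, 10, -2]
G^⊗4:
  [-2, 9, 11, 0]
  [19, 36, 32, 21]
  [23, 32, 36, 25]
  [10, 19, 23, 12]
Key observation: the optimum is the walk 2->3->3->2->4, with weight 9 + 5 + 9 + (-2) = 21.
Optimal value attained by: walk 2->3->3->2->4.
Answer: (G^⊗4)[2][4] = 21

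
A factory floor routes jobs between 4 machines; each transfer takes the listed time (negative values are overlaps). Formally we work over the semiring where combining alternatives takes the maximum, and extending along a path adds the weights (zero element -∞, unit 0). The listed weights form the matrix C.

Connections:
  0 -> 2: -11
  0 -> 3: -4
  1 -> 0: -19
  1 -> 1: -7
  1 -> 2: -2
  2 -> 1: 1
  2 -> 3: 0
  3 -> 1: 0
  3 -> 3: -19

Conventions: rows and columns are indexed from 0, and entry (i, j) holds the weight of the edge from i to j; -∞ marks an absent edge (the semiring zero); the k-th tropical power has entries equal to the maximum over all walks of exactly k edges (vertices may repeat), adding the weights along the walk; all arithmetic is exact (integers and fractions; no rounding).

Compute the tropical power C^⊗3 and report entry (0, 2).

C^⊗2:
  [-∞, -4, -∞, -11]
  [-26, -1, -9, -2]
  [-18, 0, -1, -19]
  [-19, -7, -2, -38]
C^⊗3:
  [-23, -11, -6, -30]
  [-20, -2, -3, -9]
  [-19, 0, -2, -1]
  [-26, -1, -9, -2]
Key observation: the optimum is the walk 0->3->1->2, with weight (-4) + 0 + (-2) = -6.
Optimal value attained by: walk 0->3->1->2.
Answer: (C^⊗3)[0][2] = -6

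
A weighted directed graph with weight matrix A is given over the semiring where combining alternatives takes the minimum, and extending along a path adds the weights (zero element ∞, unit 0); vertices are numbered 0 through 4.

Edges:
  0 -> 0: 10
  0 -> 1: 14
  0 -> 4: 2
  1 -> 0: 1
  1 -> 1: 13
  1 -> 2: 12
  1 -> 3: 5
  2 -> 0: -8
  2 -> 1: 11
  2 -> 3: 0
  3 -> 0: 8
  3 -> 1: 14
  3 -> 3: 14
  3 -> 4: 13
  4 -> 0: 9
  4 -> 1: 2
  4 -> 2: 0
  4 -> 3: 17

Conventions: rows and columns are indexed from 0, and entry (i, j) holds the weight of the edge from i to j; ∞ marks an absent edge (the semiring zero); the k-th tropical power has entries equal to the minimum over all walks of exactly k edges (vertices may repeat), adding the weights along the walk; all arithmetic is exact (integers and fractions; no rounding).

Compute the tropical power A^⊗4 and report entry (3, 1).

A^⊗2:
  [11, 4, 2, 19, 12]
  [4, 15, 25, 12, 3]
  [2, 6, 23, 14, -6]
  [15, 15, 13, 19, 10]
  [-8, 11, 14, 0, 11]
A^⊗3:
  [-6, 13, 12, 2, 13]
  [12, 5, 3, 20, 6]
  [3, -4, -6, 11, 4]
  [5, 12, 10, 13, 17]
  [2, 6, 11, 14, -6]
A^⊗4:
  [4, 8, 13, 12, -4]
  [-5, 8, 6, 3, 14]
  [-14, 5, 4, -6, 5]
  [2, 19, 17, 10, 7]
  [3, -4, -6, 11, 4]
Key observation: the optimum is the walk 3->1->0->4->1, with weight 14 + 1 + 2 + 2 = 19.
Optimal value attained by: walk 3->1->0->4->1.
Answer: (A^⊗4)[3][1] = 19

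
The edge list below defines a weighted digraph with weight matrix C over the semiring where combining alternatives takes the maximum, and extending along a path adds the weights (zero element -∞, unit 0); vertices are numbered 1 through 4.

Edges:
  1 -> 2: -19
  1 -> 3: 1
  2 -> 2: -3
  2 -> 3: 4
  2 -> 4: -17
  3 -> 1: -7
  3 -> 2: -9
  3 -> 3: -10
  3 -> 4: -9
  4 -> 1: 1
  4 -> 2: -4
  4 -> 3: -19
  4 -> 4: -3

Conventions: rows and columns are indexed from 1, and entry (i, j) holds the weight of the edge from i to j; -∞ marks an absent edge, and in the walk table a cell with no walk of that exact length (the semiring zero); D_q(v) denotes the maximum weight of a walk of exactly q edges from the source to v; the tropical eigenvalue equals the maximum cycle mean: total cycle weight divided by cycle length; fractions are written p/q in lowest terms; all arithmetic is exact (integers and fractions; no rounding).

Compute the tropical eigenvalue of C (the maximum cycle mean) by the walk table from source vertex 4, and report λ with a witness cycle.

q=0: [-∞, -∞, -∞, 0]
q=1: [1, -4, -19, -3]
q=2: [-2, -7, 2, -6]
q=3: [-5, -7, -1, -7]
q=4: [-6, -10, -3, -10]
Optimal cycle mean attained by: cycle 1->3->4->1, total 1 + (-9) + 1, length 3.
Answer: λ = -7/3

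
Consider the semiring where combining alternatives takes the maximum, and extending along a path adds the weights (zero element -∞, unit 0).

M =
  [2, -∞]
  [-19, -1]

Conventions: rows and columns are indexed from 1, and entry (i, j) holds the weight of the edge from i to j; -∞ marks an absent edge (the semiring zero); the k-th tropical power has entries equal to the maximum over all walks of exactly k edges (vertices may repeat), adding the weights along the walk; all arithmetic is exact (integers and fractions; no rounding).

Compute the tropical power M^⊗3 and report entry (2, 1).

M^⊗2:
  [4, -∞]
  [-17, -2]
M^⊗3:
  [6, -∞]
  [-15, -3]
Key observation: the optimum is the walk 2->1->1->1, with weight (-19) + 2 + 2 = -15.
Optimal value attained by: walk 2->1->1->1.
Answer: (M^⊗3)[2][1] = -15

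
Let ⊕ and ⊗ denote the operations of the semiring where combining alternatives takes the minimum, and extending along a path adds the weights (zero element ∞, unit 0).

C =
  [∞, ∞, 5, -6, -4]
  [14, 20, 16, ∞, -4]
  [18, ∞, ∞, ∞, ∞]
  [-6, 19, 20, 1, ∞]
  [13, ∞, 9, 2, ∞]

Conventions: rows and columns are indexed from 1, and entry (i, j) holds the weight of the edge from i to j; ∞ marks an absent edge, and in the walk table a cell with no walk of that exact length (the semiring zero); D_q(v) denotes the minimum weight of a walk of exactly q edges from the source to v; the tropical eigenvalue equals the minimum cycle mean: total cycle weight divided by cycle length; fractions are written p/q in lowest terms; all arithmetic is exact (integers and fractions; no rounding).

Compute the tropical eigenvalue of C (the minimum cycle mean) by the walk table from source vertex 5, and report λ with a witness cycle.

q=0: [∞, ∞, ∞, ∞, 0]
q=1: [13, ∞, 9, 2, ∞]
q=2: [-4, 21, 18, 3, 9]
q=3: [-3, 22, 1, -10, -8]
q=4: [-16, 9, 1, -9, -7]
q=5: [-15, 10, -11, -22, -20]
Optimal cycle mean attained by: cycle 1->4->1, total (-6) + (-6), length 2.
Answer: λ = -6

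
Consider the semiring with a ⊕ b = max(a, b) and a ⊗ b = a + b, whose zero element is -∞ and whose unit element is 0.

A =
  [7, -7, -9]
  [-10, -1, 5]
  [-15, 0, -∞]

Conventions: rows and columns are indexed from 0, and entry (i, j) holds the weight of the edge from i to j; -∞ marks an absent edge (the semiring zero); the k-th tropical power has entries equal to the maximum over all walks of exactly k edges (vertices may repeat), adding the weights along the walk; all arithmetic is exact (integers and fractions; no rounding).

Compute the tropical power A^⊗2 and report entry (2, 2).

A^⊗2:
  [14, 0, -2]
  [-3, 5, 4]
  [-8, -1, 5]
Key observation: the optimum is the walk 2->1->2, with weight 0 + 5 = 5.
Optimal value attained by: walk 2->1->2.
Answer: (A^⊗2)[2][2] = 5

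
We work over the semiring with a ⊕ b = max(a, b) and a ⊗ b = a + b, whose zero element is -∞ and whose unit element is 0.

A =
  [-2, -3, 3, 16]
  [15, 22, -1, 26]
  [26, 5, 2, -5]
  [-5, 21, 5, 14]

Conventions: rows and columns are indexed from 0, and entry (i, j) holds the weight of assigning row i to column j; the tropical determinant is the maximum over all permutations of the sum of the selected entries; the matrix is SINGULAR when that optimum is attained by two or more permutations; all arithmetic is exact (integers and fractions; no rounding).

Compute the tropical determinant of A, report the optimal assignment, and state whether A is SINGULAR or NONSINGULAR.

σ = (0, 1, 2, 3): (-2) + 22 + 2 + 14 = 36
σ = (0, 1, 3, 2): (-2) + 22 + (-5) + 5 = 20
σ = (0, 2, 1, 3): (-2) + (-1) + 5 + 14 = 16
σ = (0, 2, 3, 1): (-2) + (-1) + (-5) + 21 = 13
σ = (0, 3, 1, 2): (-2) + 26 + 5 + 5 = 34
σ = (0, 3, 2, 1): (-2) + 26 + 2 + 21 = 47
σ = (1, 0, 2, 3): (-3) + 15 + 2 + 14 = 28
σ = (1, 0, 3, 2): (-3) + 15 + (-5) + 5 = 12
σ = (1, 2, 0, 3): (-3) + (-1) + 26 + 14 = 36
σ = (1, 2, 3, 0): (-3) + (-1) + (-5) + (-5) = -14
σ = (1, 3, 0, 2): (-3) + 26 + 26 + 5 = 54
σ = (1, 3, 2, 0): (-3) + 26 + 2 + (-5) = 20
σ = (2, 0, 1, 3): 3 + 15 + 5 + 14 = 37
σ = (2, 0, 3, 1): 3 + 15 + (-5) + 21 = 34
σ = (2, 1, 0, 3): 3 + 22 + 26 + 14 = 65
σ = (2, 1, 3, 0): 3 + 22 + (-5) + (-5) = 15
σ = (2, 3, 0, 1): 3 + 26 + 26 + 21 = 76
σ = (2, 3, 1, 0): 3 + 26 + 5 + (-5) = 29
σ = (3, 0, 1, 2): 16 + 15 + 5 + 5 = 41
σ = (3, 0, 2, 1): 16 + 15 + 2 + 21 = 54
σ = (3, 1, 0, 2): 16 + 22 + 26 + 5 = 69
σ = (3, 1, 2, 0): 16 + 22 + 2 + (-5) = 35
σ = (3, 2, 0, 1): 16 + (-1) + 26 + 21 = 62
σ = (3, 2, 1, 0): 16 + (-1) + 5 + (-5) = 15
Optimal value attained by: σ = (2, 3, 0, 1).
Answer: det⊕(A) = 76; verdict: NONSINGULAR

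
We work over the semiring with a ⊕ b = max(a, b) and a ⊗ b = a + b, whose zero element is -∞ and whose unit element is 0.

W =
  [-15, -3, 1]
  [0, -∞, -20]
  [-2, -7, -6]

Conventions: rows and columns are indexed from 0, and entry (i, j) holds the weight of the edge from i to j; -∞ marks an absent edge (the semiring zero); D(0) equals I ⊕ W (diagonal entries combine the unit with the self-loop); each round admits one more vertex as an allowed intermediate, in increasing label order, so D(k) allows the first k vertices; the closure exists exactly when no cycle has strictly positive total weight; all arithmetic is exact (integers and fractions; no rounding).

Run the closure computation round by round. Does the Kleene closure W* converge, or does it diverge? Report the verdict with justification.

D(0):
  [0, -3, 1]
  [0, 0, -20]
  [-2, -7, 0]
D(1):
  [0, -3, 1]
  [0, 0, 1]
  [-2, -5, 0]
D(2):
  [0, -3, 1]
  [0, 0, 1]
  [-2, -5, 0]
D(3):
  [0, -3, 1]
  [0, 0, 1]
  [-2, -5, 0]
Key observation: every diagonal entry stays at the unit through all rounds, so no improving cycle exists.
Answer: CONVERGES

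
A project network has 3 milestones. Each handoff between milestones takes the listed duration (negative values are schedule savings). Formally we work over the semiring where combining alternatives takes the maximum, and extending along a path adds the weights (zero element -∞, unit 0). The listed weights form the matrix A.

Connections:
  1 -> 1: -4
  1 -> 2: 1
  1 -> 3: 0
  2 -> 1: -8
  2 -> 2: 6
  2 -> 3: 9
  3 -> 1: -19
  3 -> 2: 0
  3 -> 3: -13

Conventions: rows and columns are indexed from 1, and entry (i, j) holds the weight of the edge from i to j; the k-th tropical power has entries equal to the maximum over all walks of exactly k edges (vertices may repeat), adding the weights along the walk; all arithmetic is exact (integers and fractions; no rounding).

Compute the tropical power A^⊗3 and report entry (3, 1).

A^⊗2:
  [-7, 7, 10]
  [-2, 12, 15]
  [-8, 6, 9]
A^⊗3:
  [-1, 13, 16]
  [4, 18, 21]
  [-2, 12, 15]
Key observation: the optimum is the walk 3->2->2->1, with weight 0 + 6 + (-8) = -2.
Optimal value attained by: walk 3->2->2->1.
Answer: (A^⊗3)[3][1] = -2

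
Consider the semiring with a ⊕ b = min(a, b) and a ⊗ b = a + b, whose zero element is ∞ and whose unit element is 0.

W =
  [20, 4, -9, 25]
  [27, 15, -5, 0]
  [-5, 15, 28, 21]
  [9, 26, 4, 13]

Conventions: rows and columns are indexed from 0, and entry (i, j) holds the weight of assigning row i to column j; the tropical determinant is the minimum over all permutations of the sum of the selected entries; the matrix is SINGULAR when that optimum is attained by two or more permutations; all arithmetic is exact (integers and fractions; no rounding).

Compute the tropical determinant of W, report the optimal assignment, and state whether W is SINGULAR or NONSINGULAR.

σ = (0, 1, 2, 3): 20 + 15 + 28 + 13 = 76
σ = (0, 1, 3, 2): 20 + 15 + 21 + 4 = 60
σ = (0, 2, 1, 3): 20 + (-5) + 15 + 13 = 43
σ = (0, 2, 3, 1): 20 + (-5) + 21 + 26 = 62
σ = (0, 3, 1, 2): 20 + 0 + 15 + 4 = 39
σ = (0, 3, 2, 1): 20 + 0 + 28 + 26 = 74
σ = (1, 0, 2, 3): 4 + 27 + 28 + 13 = 72
σ = (1, 0, 3, 2): 4 + 27 + 21 + 4 = 56
σ = (1, 2, 0, 3): 4 + (-5) + (-5) + 13 = 7
σ = (1, 2, 3, 0): 4 + (-5) + 21 + 9 = 29
σ = (1, 3, 0, 2): 4 + 0 + (-5) + 4 = 3
σ = (1, 3, 2, 0): 4 + 0 + 28 + 9 = 41
σ = (2, 0, 1, 3): (-9) + 27 + 15 + 13 = 46
σ = (2, 0, 3, 1): (-9) + 27 + 21 + 26 = 65
σ = (2, 1, 0, 3): (-9) + 15 + (-5) + 13 = 14
σ = (2, 1, 3, 0): (-9) + 15 + 21 + 9 = 36
σ = (2, 3, 0, 1): (-9) + 0 + (-5) + 26 = 12
σ = (2, 3, 1, 0): (-9) + 0 + 15 + 9 = 15
σ = (3, 0, 1, 2): 25 + 27 + 15 + 4 = 71
σ = (3, 0, 2, 1): 25 + 27 + 28 + 26 = 106
σ = (3, 1, 0, 2): 25 + 15 + (-5) + 4 = 39
σ = (3, 1, 2, 0): 25 + 15 + 28 + 9 = 77
σ = (3, 2, 0, 1): 25 + (-5) + (-5) + 26 = 41
σ = (3, 2, 1, 0): 25 + (-5) + 15 + 9 = 44
Optimal value attained by: σ = (1, 3, 0, 2).
Answer: det⊕(W) = 3; verdict: NONSINGULAR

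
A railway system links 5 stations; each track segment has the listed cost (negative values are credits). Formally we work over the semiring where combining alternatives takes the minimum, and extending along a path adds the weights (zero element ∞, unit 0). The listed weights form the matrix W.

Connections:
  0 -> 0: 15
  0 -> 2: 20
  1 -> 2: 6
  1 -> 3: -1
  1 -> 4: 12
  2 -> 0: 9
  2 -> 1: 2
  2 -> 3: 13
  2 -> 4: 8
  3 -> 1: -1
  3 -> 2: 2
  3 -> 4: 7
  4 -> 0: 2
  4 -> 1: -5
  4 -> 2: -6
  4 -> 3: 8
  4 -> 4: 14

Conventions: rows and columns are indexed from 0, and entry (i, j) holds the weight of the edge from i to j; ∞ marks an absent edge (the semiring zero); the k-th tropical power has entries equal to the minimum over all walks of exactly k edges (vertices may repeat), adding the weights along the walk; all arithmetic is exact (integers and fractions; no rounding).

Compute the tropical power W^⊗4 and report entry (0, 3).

W^⊗2:
  [29, 22, 35, 33, 28]
  [14, -2, 1, 19, 6]
  [10, 3, 2, 1, 14]
  [9, 2, 1, -2, 10]
  [3, -4, 1, -6, 2]
W^⊗3:
  [30, 23, 22, 21, 34]
  [8, 1, 0, -3, 9]
  [11, 0, 3, 2, 8]
  [10, -3, 0, 1, 5]
  [4, -7, -4, -5, 1]
W^⊗4:
  [31, 20, 23, 22, 28]
  [9, -4, -1, 0, 4]
  [10, 1, 2, -1, 9]
  [7, 0, -1, -4, 8]
  [3, -6, -5, -8, 2]
Key observation: the optimum is the walk 0->2->4->1->3, with weight 20 + 8 + (-5) + (-1) = 22.
Optimal value attained by: walk 0->2->4->1->3.
Answer: (W^⊗4)[0][3] = 22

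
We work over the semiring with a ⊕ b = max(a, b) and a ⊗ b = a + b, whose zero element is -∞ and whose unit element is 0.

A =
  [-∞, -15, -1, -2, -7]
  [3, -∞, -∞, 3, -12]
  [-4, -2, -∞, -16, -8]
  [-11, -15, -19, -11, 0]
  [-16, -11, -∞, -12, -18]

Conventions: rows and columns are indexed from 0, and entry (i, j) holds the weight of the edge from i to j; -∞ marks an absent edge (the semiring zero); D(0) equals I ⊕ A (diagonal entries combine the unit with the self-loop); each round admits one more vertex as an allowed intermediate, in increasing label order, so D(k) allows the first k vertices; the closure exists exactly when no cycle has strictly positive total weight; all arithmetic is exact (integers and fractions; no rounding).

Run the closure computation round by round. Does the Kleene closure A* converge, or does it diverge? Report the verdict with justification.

D(0):
  [0, -15, -1, -2, -7]
  [3, 0, -∞, 3, -12]
  [-4, -2, 0, -16, -8]
  [-11, -15, -19, 0, 0]
  [-16, -11, -∞, -12, 0]
D(1):
  [0, -15, -1, -2, -7]
  [3, 0, 2, 3, -4]
  [-4, -2, 0, -6, -8]
  [-11, -15, -12, 0, 0]
  [-16, -11, -17, -12, 0]
D(2):
  [0, -15, -1, -2, -7]
  [3, 0, 2, 3, -4]
  [1, -2, 0, 1, -6]
  [-11, -15, -12, 0, 0]
  [-8, -11, -9, -8, 0]
D(3):
  [0, -3, -1, 0, -7]
  [3, 0, 2, 3, -4]
  [1, -2, 0, 1, -6]
  [-11, -14, -12, 0, 0]
  [-8, -11, -9, -8, 0]
D(4):
  [0, -3, -1, 0, 0]
  [3, 0, 2, 3, 3]
  [1, -2, 0, 1, 1]
  [-11, -14, -12, 0, 0]
  [-8, -11, -9, -8, 0]
D(5):
  [0, -3, -1, 0, 0]
  [3, 0, 2, 3, 3]
  [1, -2, 0, 1, 1]
  [-8, -11, -9, 0, 0]
  [-8, -11, -9, -8, 0]
Key observation: every diagonal entry stays at the unit through all rounds, so no improving cycle exists.
Answer: CONVERGES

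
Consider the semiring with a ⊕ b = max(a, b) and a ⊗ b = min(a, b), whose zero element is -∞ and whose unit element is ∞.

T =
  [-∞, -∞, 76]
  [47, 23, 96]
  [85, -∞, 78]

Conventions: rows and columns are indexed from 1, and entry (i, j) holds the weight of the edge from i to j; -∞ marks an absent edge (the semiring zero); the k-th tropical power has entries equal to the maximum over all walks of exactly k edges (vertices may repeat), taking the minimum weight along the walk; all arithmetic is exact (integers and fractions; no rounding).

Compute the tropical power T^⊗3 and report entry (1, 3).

T^⊗2:
  [76, -∞, 76]
  [85, 23, 78]
  [78, -∞, 78]
T^⊗3:
  [76, -∞, 76]
  [78, 23, 78]
  [78, -∞, 78]
Key observation: the optimum is the walk 1->3->3->3, with weight 76 min 78 min 78 = 76.
Optimal value attained by: walk 1->3->3->3.
Answer: (T^⊗3)[1][3] = 76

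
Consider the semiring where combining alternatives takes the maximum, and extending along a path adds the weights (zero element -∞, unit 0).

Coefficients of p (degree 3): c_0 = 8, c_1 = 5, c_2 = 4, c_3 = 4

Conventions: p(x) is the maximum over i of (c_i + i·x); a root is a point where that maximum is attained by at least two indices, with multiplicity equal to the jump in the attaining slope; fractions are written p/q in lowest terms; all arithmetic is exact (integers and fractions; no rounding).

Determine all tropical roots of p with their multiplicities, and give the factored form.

hull edge (i=0, c=8) to (i=3, c=4): slope -4/3, span 3
Factored form: p(x) = 4 ⊗ (x ⊕ 4/3) ⊗ (x ⊕ 4/3) ⊗ (x ⊕ 4/3)
Answer: roots = 4/3 (mult 3)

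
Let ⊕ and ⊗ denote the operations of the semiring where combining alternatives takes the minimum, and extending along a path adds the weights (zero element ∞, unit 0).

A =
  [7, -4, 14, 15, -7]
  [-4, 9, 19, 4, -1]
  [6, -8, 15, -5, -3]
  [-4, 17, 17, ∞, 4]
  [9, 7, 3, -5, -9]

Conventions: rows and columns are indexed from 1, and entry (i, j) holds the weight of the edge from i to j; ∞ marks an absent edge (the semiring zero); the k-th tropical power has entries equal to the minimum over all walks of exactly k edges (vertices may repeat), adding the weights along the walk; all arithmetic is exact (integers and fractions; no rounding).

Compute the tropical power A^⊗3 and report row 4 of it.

A^⊗2:
  [-8, 0, -4, -12, -16]
  [0, -8, 2, -6, -11]
  [-12, 1, 0, -8, -12]
  [3, -8, 7, -1, -11]
  [-9, -5, -6, -14, -18]
A^⊗3:
  [-16, -12, -13, -21, -25]
  [-12, -6, -8, -16, -20]
  [-12, -16, -9, -17, -21]
  [-12, -4, -8, -16, -20]
  [-18, -14, -15, -23, -27]
Answer: row 4 of A^⊗3 = [-12, -4, -8, -16, -20]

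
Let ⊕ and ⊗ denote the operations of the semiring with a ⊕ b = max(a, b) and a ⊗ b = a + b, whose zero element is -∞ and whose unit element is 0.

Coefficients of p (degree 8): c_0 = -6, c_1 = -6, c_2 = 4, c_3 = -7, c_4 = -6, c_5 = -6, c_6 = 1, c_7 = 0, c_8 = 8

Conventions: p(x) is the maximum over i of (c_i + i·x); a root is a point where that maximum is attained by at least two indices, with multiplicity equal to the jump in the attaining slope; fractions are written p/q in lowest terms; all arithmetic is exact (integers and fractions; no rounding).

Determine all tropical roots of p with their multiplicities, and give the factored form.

hull edge (i=0, c=-6) to (i=2, c=4): slope 5, span 2
hull edge (i=2, c=4) to (i=8, c=8): slope 2/3, span 6
Factored form: p(x) = 8 ⊗ (x ⊕ (-5)) ⊗ (x ⊕ (-5)) ⊗ (x ⊕ (-2/3)) ⊗ (x ⊕ (-2/3)) ⊗ (x ⊕ (-2/3)) ⊗ (x ⊕ (-2/3)) ⊗ (x ⊕ (-2/3)) ⊗ (x ⊕ (-2/3))
Answer: roots = -5 (mult 2), -2/3 (mult 6)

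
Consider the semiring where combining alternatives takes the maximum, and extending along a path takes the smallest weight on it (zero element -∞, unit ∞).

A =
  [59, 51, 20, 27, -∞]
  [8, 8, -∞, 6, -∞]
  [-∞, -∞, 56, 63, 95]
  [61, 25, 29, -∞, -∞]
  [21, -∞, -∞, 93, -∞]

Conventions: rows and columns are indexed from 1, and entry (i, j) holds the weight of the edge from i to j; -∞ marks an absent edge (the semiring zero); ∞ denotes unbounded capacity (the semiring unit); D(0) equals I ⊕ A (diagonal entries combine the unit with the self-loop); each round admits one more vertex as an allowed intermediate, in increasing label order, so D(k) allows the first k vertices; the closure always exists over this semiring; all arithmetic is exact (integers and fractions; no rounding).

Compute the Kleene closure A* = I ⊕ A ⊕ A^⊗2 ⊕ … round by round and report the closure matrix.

D(0):
  [∞, 51, 20, 27, -∞]
  [8, ∞, -∞, 6, -∞]
  [-∞, -∞, ∞, 63, 95]
  [61, 25, 29, ∞, -∞]
  [21, -∞, -∞, 93, ∞]
D(1):
  [∞, 51, 20, 27, -∞]
  [8, ∞, 8, 8, -∞]
  [-∞, -∞, ∞, 63, 95]
  [61, 51, 29, ∞, -∞]
  [21, 21, 20, 93, ∞]
D(2):
  [∞, 51, 20, 27, -∞]
  [8, ∞, 8, 8, -∞]
  [-∞, -∞, ∞, 63, 95]
  [61, 51, 29, ∞, -∞]
  [21, 21, 20, 93, ∞]
D(3):
  [∞, 51, 20, 27, 20]
  [8, ∞, 8, 8, 8]
  [-∞, -∞, ∞, 63, 95]
  [61, 51, 29, ∞, 29]
  [21, 21, 20, 93, ∞]
D(4):
  [∞, 51, 27, 27, 27]
  [8, ∞, 8, 8, 8]
  [61, 51, ∞, 63, 95]
  [61, 51, 29, ∞, 29]
  [61, 51, 29, 93, ∞]
D(5):
  [∞, 51, 27, 27, 27]
  [8, ∞, 8, 8, 8]
  [61, 51, ∞, 93, 95]
  [61, 51, 29, ∞, 29]
  [61, 51, 29, 93, ∞]
Answer: A* = [[∞, 51, 27, 27, 27], [8, ∞, 8, 8, 8], [61, 51, ∞, 93, 95], [61, 51, 29, ∞, 29], [61, 51, 29, 93, ∞]]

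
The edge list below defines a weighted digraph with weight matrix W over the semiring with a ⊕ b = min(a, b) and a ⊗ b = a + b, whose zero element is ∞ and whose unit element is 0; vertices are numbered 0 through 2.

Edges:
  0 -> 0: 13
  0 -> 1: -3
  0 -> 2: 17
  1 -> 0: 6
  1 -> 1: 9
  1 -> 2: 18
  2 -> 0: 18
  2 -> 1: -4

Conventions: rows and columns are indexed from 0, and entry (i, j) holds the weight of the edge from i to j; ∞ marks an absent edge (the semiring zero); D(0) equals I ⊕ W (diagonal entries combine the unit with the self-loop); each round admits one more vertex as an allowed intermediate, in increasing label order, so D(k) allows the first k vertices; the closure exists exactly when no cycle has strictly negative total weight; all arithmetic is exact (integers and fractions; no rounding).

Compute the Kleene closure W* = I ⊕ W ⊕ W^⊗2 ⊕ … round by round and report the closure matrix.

D(0):
  [0, -3, 17]
  [6, 0, 18]
  [18, -4, 0]
D(1):
  [0, -3, 17]
  [6, 0, 18]
  [18, -4, 0]
D(2):
  [0, -3, 15]
  [6, 0, 18]
  [2, -4, 0]
D(3):
  [0, -3, 15]
  [6, 0, 18]
  [2, -4, 0]
Answer: W* = [[0, -3, 15], [6, 0, 18], [2, -4, 0]]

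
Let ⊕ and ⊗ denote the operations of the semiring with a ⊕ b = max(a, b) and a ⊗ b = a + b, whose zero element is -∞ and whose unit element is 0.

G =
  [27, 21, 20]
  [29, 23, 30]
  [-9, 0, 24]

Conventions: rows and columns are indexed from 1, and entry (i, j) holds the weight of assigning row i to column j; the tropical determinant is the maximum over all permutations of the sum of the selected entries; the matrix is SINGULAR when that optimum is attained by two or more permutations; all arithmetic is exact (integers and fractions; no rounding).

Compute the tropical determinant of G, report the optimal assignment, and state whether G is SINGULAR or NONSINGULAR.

σ = (1, 2, 3): 27 + 23 + 24 = 74
σ = (1, 3, 2): 27 + 30 + 0 = 57
σ = (2, 1, 3): 21 + 29 + 24 = 74
σ = (2, 3, 1): 21 + 30 + (-9) = 42
σ = (3, 1, 2): 20 + 29 + 0 = 49
σ = (3, 2, 1): 20 + 23 + (-9) = 34
Optimal value attained by: σ = (1, 2, 3).
Answer: det⊕(G) = 74; verdict: SINGULAR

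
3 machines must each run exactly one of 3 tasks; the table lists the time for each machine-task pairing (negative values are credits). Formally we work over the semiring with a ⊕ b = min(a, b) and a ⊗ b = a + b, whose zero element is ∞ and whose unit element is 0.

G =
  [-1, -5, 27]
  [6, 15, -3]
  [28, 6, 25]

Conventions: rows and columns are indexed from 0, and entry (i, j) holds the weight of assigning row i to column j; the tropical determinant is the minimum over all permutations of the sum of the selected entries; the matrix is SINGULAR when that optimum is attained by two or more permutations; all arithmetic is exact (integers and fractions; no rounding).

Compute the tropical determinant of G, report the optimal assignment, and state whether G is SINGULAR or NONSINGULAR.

σ = (0, 1, 2): (-1) + 15 + 25 = 39
σ = (0, 2, 1): (-1) + (-3) + 6 = 2
σ = (1, 0, 2): (-5) + 6 + 25 = 26
σ = (1, 2, 0): (-5) + (-3) + 28 = 20
σ = (2, 0, 1): 27 + 6 + 6 = 39
σ = (2, 1, 0): 27 + 15 + 28 = 70
Optimal value attained by: σ = (0, 2, 1).
Answer: det⊕(G) = 2; verdict: NONSINGULAR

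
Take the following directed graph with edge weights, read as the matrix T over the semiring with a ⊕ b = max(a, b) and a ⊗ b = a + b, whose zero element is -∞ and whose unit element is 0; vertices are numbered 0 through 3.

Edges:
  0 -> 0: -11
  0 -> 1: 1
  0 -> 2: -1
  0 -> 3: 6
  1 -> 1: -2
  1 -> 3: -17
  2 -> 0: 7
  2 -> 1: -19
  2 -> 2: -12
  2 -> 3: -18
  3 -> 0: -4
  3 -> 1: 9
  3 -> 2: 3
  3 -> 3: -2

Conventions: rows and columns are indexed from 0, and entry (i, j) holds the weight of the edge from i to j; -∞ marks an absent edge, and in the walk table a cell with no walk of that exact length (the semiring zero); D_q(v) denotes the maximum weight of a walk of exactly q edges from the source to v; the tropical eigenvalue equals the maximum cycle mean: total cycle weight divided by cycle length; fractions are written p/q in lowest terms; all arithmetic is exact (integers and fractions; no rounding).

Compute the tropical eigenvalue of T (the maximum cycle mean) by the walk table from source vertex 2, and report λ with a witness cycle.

q=0: [-∞, -∞, 0, -∞]
q=1: [7, -19, -12, -18]
q=2: [-4, 8, 6, 13]
q=3: [13, 22, 16, 11]
q=4: [23, 20, 14, 19]
Optimal cycle mean attained by: cycle 0->3->2->0, total 6 + 3 + 7, length 3.
Answer: λ = 16/3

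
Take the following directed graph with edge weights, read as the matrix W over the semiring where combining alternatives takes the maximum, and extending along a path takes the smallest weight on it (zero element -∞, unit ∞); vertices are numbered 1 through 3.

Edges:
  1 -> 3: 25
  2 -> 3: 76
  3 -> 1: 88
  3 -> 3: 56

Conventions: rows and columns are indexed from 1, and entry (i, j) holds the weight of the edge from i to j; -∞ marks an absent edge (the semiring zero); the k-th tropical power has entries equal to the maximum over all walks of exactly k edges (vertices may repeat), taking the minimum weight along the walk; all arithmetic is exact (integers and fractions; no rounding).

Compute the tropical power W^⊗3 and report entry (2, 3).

W^⊗2:
  [25, -∞, 25]
  [76, -∞, 56]
  [56, -∞, 56]
W^⊗3:
  [25, -∞, 25]
  [56, -∞, 56]
  [56, -∞, 56]
Key observation: the optimum is the walk 2->3->3->3, with weight 76 min 56 min 56 = 56.
Optimal value attained by: walk 2->3->3->3.
Answer: (W^⊗3)[2][3] = 56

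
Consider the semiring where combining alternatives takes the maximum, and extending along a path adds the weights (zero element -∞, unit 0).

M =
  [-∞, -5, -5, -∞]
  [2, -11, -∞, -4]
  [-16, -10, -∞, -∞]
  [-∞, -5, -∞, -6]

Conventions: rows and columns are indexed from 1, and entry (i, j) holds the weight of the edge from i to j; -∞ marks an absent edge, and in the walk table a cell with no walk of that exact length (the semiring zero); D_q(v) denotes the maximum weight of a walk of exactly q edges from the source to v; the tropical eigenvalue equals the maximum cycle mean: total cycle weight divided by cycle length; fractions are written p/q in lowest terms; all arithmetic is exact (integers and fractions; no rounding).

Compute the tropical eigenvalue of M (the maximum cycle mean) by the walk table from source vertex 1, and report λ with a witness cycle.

q=0: [0, -∞, -∞, -∞]
q=1: [-∞, -5, -5, -∞]
q=2: [-3, -15, -∞, -9]
q=3: [-13, -8, -8, -15]
q=4: [-6, -18, -18, -12]
Optimal cycle mean attained by: cycle 1->2->1, total (-5) + 2, length 2.
Answer: λ = -3/2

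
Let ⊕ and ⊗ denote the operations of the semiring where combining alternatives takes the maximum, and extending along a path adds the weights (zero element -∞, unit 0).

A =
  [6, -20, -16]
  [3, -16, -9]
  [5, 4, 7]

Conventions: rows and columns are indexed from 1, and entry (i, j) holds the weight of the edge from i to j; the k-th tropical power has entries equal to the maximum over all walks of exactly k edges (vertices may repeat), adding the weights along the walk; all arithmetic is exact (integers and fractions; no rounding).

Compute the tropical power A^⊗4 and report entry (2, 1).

A^⊗2:
  [12, -12, -9]
  [9, -5, -2]
  [12, 11, 14]
A^⊗3:
  [18, -5, -2]
  [15, 2, 5]
  [19, 18, 21]
A^⊗4:
  [24, 2, 5]
  [21, 9, 12]
  [26, 25, 28]
Key observation: the optimum is the walk 2->1->1->1->1, with weight 3 + 6 + 6 + 6 = 21.
Optimal value attained by: walk 2->1->1->1->1.
Answer: (A^⊗4)[2][1] = 21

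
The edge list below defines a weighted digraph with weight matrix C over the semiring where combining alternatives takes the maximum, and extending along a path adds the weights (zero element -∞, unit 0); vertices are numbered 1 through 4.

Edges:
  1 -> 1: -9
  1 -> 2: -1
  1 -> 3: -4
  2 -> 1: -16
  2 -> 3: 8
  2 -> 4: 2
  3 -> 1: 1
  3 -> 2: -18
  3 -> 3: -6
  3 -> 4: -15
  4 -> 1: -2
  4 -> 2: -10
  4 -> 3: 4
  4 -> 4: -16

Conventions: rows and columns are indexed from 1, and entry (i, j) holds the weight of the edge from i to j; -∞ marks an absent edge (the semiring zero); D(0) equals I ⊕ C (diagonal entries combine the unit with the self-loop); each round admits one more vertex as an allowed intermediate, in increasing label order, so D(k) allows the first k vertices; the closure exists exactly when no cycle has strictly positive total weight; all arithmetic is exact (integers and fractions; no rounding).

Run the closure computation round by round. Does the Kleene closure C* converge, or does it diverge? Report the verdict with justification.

D(0):
  [0, -1, -4, -∞]
  [-16, 0, 8, 2]
  [1, -18, 0, -15]
  [-2, -10, 4, 0]
D(1):
  [0, -1, -4, -∞]
  [-16, 0, 8, 2]
  [1, 0, 0, -15]
  [-2, -3, 4, 0]
Detection: at round 2, diagonal entry (3, 3) turns strictly positive.
Key observation: the cycle 3->1->2->3 has total weight 1 + (-1) + 8, which is strictly positive.
Answer: DIVERGES — positive cycle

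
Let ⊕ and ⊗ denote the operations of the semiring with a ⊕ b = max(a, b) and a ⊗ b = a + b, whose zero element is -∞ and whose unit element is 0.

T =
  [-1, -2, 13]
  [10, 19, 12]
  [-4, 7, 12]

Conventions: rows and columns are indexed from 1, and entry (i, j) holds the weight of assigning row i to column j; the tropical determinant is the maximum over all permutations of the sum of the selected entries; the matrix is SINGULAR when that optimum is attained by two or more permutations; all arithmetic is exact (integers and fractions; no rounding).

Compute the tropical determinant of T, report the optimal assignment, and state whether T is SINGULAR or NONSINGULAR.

σ = (1, 2, 3): (-1) + 19 + 12 = 30
σ = (1, 3, 2): (-1) + 12 + 7 = 18
σ = (2, 1, 3): (-2) + 10 + 12 = 20
σ = (2, 3, 1): (-2) + 12 + (-4) = 6
σ = (3, 1, 2): 13 + 10 + 7 = 30
σ = (3, 2, 1): 13 + 19 + (-4) = 28
Optimal value attained by: σ = (1, 2, 3).
Answer: det⊕(T) = 30; verdict: SINGULAR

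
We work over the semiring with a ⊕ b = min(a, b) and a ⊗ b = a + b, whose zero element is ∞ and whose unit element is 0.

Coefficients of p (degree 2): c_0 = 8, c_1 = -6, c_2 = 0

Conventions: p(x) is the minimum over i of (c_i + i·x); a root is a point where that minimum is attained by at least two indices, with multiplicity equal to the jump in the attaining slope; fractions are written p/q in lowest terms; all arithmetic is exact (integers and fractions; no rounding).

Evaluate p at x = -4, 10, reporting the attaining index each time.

p(-4) = min(8+0·(-4)=8, -6+1·(-4)=-10, 0+2·(-4)=-8) = -10 (attained by i=1)
p(10) = min(8+0·10=8, -6+1·10=4, 0+2·10=20) = 4 (attained by i=1)
Answer: p(-4) = -10; p(10) = 4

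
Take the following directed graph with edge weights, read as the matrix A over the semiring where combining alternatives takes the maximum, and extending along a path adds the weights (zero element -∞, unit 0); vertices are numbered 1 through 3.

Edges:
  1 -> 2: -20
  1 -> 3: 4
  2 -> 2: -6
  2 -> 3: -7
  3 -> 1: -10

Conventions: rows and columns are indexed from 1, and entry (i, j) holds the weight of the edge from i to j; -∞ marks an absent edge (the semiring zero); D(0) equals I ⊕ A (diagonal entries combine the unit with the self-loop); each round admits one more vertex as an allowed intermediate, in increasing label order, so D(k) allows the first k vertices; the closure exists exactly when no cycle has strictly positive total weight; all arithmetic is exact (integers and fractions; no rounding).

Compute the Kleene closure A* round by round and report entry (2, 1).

D(0):
  [0, -20, 4]
  [-∞, 0, -7]
  [-10, -∞, 0]
D(1):
  [0, -20, 4]
  [-∞, 0, -7]
  [-10, -30, 0]
D(2):
  [0, -20, 4]
  [-∞, 0, -7]
  [-10, -30, 0]
D(3):
  [0, -20, 4]
  [-17, 0, -7]
  [-10, -30, 0]
Answer: A*[2][1] = -17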